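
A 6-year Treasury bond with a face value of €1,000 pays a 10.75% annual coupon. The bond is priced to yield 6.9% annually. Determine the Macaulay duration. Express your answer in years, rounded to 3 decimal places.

Periodic yield y = 0.069. Discount each cash flow and weight by its year:
  t   CF        PV=CF/(1+0.069)^t    t·PV
  1       107.50       100.5613       100.5613
  2       107.50        94.0704       188.1408
  3       107.50        87.9985       263.9955
  4       107.50        82.3185       329.2741
  5       107.50        77.0052       385.0259
  6     1,107.50       742.1258     4,452.7545
  Σ                  1,184.0797     5,719.7522
Price P = Σ PV = 1,184.0797.
Macaulay duration = Σ(t·PV) / P = 5,719.7522 / 1,184.0797 = 4.83055 years.

4.831 years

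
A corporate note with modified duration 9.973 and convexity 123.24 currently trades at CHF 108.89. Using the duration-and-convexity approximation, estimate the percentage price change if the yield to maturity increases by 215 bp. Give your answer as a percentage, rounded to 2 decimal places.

Duration effect: -D_mod·Δy = -9.973 × (+0.0215) = -0.2144195
Convexity effect: ½·C·(Δy)² = 0.5 × 123.24 × (0.0215)² = +0.028483845
ΔP/P ≈ -0.2144195 + 0.028483845 = -0.185935655
= -18.5935655%.

-18.59%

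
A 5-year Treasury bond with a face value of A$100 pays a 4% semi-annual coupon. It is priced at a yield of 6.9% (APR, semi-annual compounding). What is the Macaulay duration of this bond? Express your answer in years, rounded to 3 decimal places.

4.547 years

Periodic yield y = 0.0345. Discount each cash flow and weight by its period:
  t   CF        PV=CF/(1+0.0345)^t    t·PV
  1         2.00         1.9333         1.9333
  2         2.00         1.8688         3.7377
  3         2.00         1.8065         5.4195
  4         2.00         1.7463         6.9850
  5         2.00         1.6880         8.4401
  6         2.00         1.6317         9.7904
  7         2.00         1.5773        11.0412
  8         2.00         1.5247        12.1976
  9         2.00         1.4739        13.2647
  10      102.00        72.6600       726.5997
  Σ                     87.9105       799.4092
Price P = Σ PV = 87.9105.
Macaulay duration = Σ(t·PV) / P = 799.4092 / 87.9105 = 9.09345 half-year periods.
In years: 9.09345 / 2 = 4.54672 years.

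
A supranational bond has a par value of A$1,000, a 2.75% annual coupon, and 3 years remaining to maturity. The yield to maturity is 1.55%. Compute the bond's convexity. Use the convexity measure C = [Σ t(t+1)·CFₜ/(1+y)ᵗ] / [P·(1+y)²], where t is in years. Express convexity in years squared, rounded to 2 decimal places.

11.23

With y = 0.0155:
  t   CF        PV=CF/(1+0.0155)^t    t·PV        t(t+1)·PV
  1        27.50        27.0803        27.0803          54.1605
  2        27.50        26.6669        53.3338         160.0015
  3     1,027.50       981.1650     2,943.4950      11,773.9800
  Σ                  1,034.9122     3,023.9091      11,988.1420
P = 1,034.9122.
Convexity = Σ t(t+1)·PV / [P·(1+y)²] = 11,988.1420 / (1,034.9122 × 1.031240) = 11.23281.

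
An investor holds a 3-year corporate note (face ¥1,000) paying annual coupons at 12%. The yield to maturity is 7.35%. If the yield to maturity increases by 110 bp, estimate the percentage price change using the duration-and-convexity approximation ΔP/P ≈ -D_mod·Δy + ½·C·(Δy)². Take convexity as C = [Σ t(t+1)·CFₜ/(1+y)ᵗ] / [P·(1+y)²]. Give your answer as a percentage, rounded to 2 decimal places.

With y = 0.0735:
  t   CF        PV=CF/(1+0.0735)^t    t·PV        t(t+1)·PV
  1       120.00       111.7839       111.7839         223.5678
  2       120.00       104.1303       208.2606         624.7818
  3     1,120.00       905.3403     2,716.0210      10,864.0842
  Σ                  1,121.2545     3,036.0655      11,712.4338
P = 1,121.2545; D_Mac = 2.70774 yrs; D_mod = 2.52235 yrs; C = 9.06440.
Duration effect: -2.52235 × (+0.011) = -0.027746
Convexity effect: 0.5 × 9.06440 × (0.011)² = +0.0005484
ΔP/P ≈ -0.027746 + 0.0005484 = -0.027197 = -2.7197%.

-2.72%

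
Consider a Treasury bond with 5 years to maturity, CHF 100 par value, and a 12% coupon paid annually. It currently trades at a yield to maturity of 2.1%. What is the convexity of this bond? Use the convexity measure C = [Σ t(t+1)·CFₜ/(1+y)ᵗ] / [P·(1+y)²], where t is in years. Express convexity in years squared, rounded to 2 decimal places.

22.76

With y = 0.021:
  t   CF        PV=CF/(1+0.021)^t    t·PV        t(t+1)·PV
  1        12.00        11.7532        11.7532          23.5064
  2        12.00        11.5114        23.0229          69.0687
  3        12.00        11.2747        33.8240         135.2961
  4        12.00        11.0428        44.1711         220.8555
  5       112.00       100.9460       504.7302       3,028.3814
  Σ                    146.5281       617.5014       3,477.1080
P = 146.5281.
Convexity = Σ t(t+1)·PV / [P·(1+y)²] = 3,477.1080 / (146.5281 × 1.042441) = 22.76385.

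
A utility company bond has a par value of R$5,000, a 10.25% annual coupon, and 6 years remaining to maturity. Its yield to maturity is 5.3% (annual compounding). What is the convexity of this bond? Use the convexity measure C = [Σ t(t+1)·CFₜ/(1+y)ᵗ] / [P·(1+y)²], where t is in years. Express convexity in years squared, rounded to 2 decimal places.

With y = 0.053:
  t   CF        PV=CF/(1+0.053)^t    t·PV        t(t+1)·PV
  1       512.50       486.7047       486.7047         973.4093
  2       512.50       462.2076       924.4153       2,773.2459
  3       512.50       438.9436     1,316.8309       5,267.3236
  4       512.50       416.8506     1,667.4022       8,337.0111
  5       512.50       395.8695     1,979.3474      11,876.0842
  6     5,512.50     4,043.6949    24,262.1691     169,835.1839
  Σ                  6,244.2708    30,636.8696     199,062.2580
P = 6,244.2708.
Convexity = Σ t(t+1)·PV / [P·(1+y)²] = 199,062.2580 / (6,244.2708 × 1.108809) = 28.75083.

28.75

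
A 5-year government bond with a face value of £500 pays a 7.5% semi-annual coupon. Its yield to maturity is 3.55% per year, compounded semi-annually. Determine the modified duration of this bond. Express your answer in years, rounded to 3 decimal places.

4.253 years

Periodic yield y = 0.01775. First find Macaulay duration:
  t   CF        PV=CF/(1+0.01775)^t    t·PV
  1        18.75        18.4230        18.4230
  2        18.75        18.1017        36.2034
  3        18.75        17.7860        53.3580
  4        18.75        17.4758        69.9032
  5        18.75        17.1710        85.8550
  6        18.75        16.8715       101.2292
  7        18.75        16.5773       116.0410
  8        18.75        16.2882       130.3054
  9        18.75        16.0041       144.0369
  10      518.75       435.0578     4,350.5784
  Σ                    589.7564     5,105.9334
P = 589.7564; Macaulay duration = 5,105.9334 / 589.7564 = 8.65770 half-year periods = 4.32885 years.
Modified duration = D_Mac / (1 + y) = 4.32885 / 1.01775 = 4.25335 years.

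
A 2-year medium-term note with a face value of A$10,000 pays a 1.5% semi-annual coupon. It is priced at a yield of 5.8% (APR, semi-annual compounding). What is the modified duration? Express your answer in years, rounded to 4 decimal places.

Periodic yield y = 0.029. First find Macaulay duration:
  t   CF        PV=CF/(1+0.029)^t    t·PV
  1        75.00        72.8863        72.8863
  2        75.00        70.8322       141.6643
  3        75.00        68.8359       206.5078
  4    10,075.00     8,986.3547    35,945.4187
  Σ                  9,198.9091    36,366.4771
P = 9,198.9091; Macaulay duration = 36,366.4771 / 9,198.9091 = 3.95335 half-year periods = 1.97667 years.
Modified duration = D_Mac / (1 + y) = 1.97667 / 1.029 = 1.92097 years.

1.9210 years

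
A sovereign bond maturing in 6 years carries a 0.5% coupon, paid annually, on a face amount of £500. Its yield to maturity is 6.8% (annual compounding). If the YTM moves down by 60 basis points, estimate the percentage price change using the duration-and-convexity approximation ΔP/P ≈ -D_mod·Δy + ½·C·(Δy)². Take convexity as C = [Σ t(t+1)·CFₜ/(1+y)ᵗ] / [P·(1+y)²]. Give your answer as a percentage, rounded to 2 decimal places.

With y = 0.068:
  t   CF        PV=CF/(1+0.068)^t    t·PV        t(t+1)·PV
  1         2.50         2.3408         2.3408           4.6816
  2         2.50         2.1918         4.3836          13.1507
  3         2.50         2.0522         6.1567          24.6268
  4         2.50         1.9216         7.6863          38.4313
  5         2.50         1.7992         8.9961          53.9765
  6       502.50       338.6168     2,031.7010      14,221.9072
  Σ                    348.9225     2,061.2645      14,356.7741
P = 348.9225; D_Mac = 5.90751 yrs; D_mod = 5.53138 yrs; C = 36.07326.
Duration effect: -5.53138 × (-0.006) = +0.033188
Convexity effect: 0.5 × 36.07326 × (-0.006)² = +0.0006493
ΔP/P ≈ +0.033188 + 0.0006493 = +0.033838 = +3.3838%.

+3.38%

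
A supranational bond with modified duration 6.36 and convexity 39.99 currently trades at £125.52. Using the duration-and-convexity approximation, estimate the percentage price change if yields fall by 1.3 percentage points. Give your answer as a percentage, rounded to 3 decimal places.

+8.606%

Duration effect: -D_mod·Δy = -6.36 × (-0.013) = +0.082680
Convexity effect: ½·C·(Δy)² = 0.5 × 39.99 × (-0.013)² = +0.003379155
ΔP/P ≈ +0.082680 + 0.003379155 = +0.086059155
= +8.6059155%.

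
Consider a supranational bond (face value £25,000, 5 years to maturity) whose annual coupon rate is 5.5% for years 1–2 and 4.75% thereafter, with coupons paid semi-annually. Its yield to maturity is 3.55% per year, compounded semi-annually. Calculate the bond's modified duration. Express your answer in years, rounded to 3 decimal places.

4.402 years

Periodic yield y = 0.01775. First find Macaulay duration:
  t   CF        PV=CF/(1+0.01775)^t    t·PV
  1       687.50       675.5097       675.5097
  2       687.50       663.7285     1,327.4570
  3       687.50       652.1528     1,956.4584
  4       687.50       640.7790     2,563.1159
  5       593.75       543.7485     2,718.7425
  6       593.75       534.2653     3,205.5917
  7       593.75       524.9475     3,674.6323
  8       593.75       515.7922     4,126.3373
  9       593.75       506.7965     4,561.1687
  10   25,593.75    21,464.6007   214,646.0066
  Σ                 26,722.3206   239,455.0200
P = 26,722.3206; Macaulay duration = 239,455.0200 / 26,722.3206 = 8.96086 half-year periods = 4.48043 years.
Modified duration = D_Mac / (1 + y) = 4.48043 / 1.01775 = 4.40229 years.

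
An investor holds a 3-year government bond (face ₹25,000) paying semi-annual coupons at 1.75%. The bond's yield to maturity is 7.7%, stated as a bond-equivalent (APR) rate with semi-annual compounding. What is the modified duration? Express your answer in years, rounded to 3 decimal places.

Periodic yield y = 0.0385. First find Macaulay duration:
  t   CF        PV=CF/(1+0.0385)^t    t·PV
  1       218.75       210.6403       210.6403
  2       218.75       202.8313       405.6627
  3       218.75       195.3118       585.9355
  4       218.75       188.0711       752.2844
  5       218.75       181.0988       905.4940
  6    25,218.75    20,104.0961   120,624.5765
  Σ                 21,082.0495   123,484.5934
P = 21,082.0495; Macaulay duration = 123,484.5934 / 21,082.0495 = 5.85733 half-year periods = 2.92867 years.
Modified duration = D_Mac / (1 + y) = 2.92867 / 1.0385 = 2.82009 years.

2.820 years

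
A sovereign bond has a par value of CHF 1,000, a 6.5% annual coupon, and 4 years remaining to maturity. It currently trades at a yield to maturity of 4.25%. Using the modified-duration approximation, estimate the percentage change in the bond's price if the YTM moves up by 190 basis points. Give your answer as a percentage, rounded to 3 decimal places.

Periodic yield y = 0.0425. Modified duration first:
  t   CF        PV=CF/(1+0.0425)^t    t·PV
  1        65.00        62.3501        62.3501
  2        65.00        59.8083       119.6165
  3        65.00        57.3700       172.1101
  4     1,065.00       901.6653     3,606.6612
  Σ                  1,081.1937     3,960.7380
P = 1,081.1937; D_Mac = 3.66330 yrs; D_mod = 3.66330/(1+0.0425) = 3.51396 yrs.
ΔP/P ≈ -D_mod · Δy = -3.51396 × (+0.019) = -0.066765 = -6.6765%.

-6.677%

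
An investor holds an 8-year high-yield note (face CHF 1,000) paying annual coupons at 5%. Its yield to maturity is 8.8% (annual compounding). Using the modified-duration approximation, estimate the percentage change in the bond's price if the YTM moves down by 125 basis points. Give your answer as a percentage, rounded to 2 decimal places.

+7.59%

Periodic yield y = 0.088. Modified duration first:
  t   CF        PV=CF/(1+0.088)^t    t·PV
  1        50.00        45.9559        45.9559
  2        50.00        42.2389        84.4777
  3        50.00        38.8225       116.4675
  4        50.00        35.6824       142.7297
  5        50.00        32.7964       163.9818
  6        50.00        30.1437       180.8622
  7        50.00        27.7056       193.9393
  8     1,050.00       534.7590     4,278.0723
  Σ                    788.1044     5,206.4864
P = 788.1044; D_Mac = 6.60634 yrs; D_mod = 6.60634/(1+0.088) = 6.07200 yrs.
ΔP/P ≈ -D_mod · Δy = -6.07200 × (-0.0125) = +0.075900 = +7.5900%.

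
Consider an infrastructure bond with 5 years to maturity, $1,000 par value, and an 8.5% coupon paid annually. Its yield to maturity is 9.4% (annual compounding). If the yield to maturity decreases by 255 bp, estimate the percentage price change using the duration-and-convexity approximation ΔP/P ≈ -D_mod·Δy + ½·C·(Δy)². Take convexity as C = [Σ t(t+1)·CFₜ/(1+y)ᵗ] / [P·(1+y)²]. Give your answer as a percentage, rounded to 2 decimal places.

+10.59%

With y = 0.094:
  t   CF        PV=CF/(1+0.094)^t    t·PV        t(t+1)·PV
  1        85.00        77.6965        77.6965         155.3931
  2        85.00        71.0206       142.0412         426.1235
  3        85.00        64.9183       194.7548         779.0193
  4        85.00        59.3403       237.3611       1,186.8057
  5     1,085.00       692.3778     3,461.8890      20,771.3337
  Σ                    965.3535     4,113.7426      23,318.6753
P = 965.3535; D_Mac = 4.26138 yrs; D_mod = 3.89523 yrs; C = 20.18287.
Duration effect: -3.89523 × (-0.0255) = +0.099328
Convexity effect: 0.5 × 20.18287 × (-0.0255)² = +0.0065620
ΔP/P ≈ +0.099328 + 0.0065620 = +0.105890 = +10.5890%.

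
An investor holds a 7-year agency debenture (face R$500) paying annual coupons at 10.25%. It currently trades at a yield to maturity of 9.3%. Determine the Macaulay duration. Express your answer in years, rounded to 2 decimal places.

5.36 years

Periodic yield y = 0.093. Discount each cash flow and weight by its year:
  t   CF        PV=CF/(1+0.093)^t    t·PV
  1        51.25        46.8893        46.8893
  2        51.25        42.8996        85.7993
  3        51.25        39.2494       117.7483
  4        51.25        35.9098       143.6393
  5        51.25        32.8544       164.2718
  6        51.25        30.0589       180.3533
  7       551.25       295.8063     2,070.6443
  Σ                    523.6678     2,809.3456
Price P = Σ PV = 523.6678.
Macaulay duration = Σ(t·PV) / P = 2,809.3456 / 523.6678 = 5.36475 years.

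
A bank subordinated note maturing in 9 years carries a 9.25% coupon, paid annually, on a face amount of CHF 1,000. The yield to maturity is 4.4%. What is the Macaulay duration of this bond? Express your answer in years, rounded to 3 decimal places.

Periodic yield y = 0.044. Discount each cash flow and weight by its year:
  t   CF        PV=CF/(1+0.044)^t    t·PV
  1        92.50        88.6015        88.6015
  2        92.50        84.8674       169.7347
  3        92.50        81.2906       243.8717
  4        92.50        77.8645       311.4582
  5        92.50        74.5829       372.9145
  6        92.50        71.4396       428.6373
  7        92.50        68.4287       479.0008
  8        92.50        65.5447       524.3578
  9     1,092.50       741.5099     6,673.5892
  Σ                  1,354.1298     9,292.1658
Price P = Σ PV = 1,354.1298.
Macaulay duration = Σ(t·PV) / P = 9,292.1658 / 1,354.1298 = 6.86209 years.

6.862 years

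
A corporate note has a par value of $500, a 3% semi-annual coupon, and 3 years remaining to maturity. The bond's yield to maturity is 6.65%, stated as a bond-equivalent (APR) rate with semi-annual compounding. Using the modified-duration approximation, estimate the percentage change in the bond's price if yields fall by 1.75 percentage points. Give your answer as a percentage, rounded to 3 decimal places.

Periodic yield y = 0.03325. Modified duration first:
  t   CF        PV=CF/(1+0.03325)^t    t·PV
  1         7.50         7.2586         7.2586
  2         7.50         7.0251        14.0501
  3         7.50         6.7990        20.3970
  4         7.50         6.5802        26.3208
  5         7.50         6.3685        31.8423
  6       507.50       417.0648     2,502.3889
  Σ                    451.0962     2,602.2578
P = 451.0962; D_Mac = 5.76874 half-year periods = 2.88437 yrs; D_mod = 2.88437/(1+0.03325) = 2.79155 yrs.
ΔP/P ≈ -D_mod · Δy = -2.79155 × (-0.0175) = +0.048852 = +4.8852%.

+4.885%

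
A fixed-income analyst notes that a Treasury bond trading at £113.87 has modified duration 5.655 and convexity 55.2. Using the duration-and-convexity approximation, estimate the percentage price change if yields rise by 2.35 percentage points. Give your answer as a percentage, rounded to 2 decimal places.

-11.77%

Duration effect: -D_mod·Δy = -5.655 × (+0.0235) = -0.1328925
Convexity effect: ½·C·(Δy)² = 0.5 × 55.2 × (0.0235)² = +0.0152421
ΔP/P ≈ -0.1328925 + 0.0152421 = -0.1176504
= -11.76504%.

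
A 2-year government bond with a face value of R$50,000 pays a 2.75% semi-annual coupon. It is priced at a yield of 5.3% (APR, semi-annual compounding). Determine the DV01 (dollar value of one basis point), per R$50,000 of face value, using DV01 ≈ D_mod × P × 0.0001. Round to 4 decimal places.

R$9.0839

Periodic yield y = 0.0265.
  t   CF        PV=CF/(1+0.0265)^t    t·PV
  1       687.50       669.7516       669.7516
  2       687.50       652.4614     1,304.9227
  3       687.50       635.6175     1,906.8525
  4    50,687.50    45,652.5517   182,610.2067
  Σ                 47,610.3821   186,491.7335
P = 47,610.3821; D_Mac = 3.91704 half-year periods = 1.95852 yrs; D_mod = 1.90796 yrs.
DV01 ≈ 1.90796 × 47,610.3821 × 0.0001 = 9.083864.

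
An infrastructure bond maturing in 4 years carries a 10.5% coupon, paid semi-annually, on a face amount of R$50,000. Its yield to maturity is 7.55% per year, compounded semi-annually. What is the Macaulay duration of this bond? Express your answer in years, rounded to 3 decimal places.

Periodic yield y = 0.03775. Discount each cash flow and weight by its period:
  t   CF        PV=CF/(1+0.03775)^t    t·PV
  1     2,625.00     2,529.5110     2,529.5110
  2     2,625.00     2,437.4955     4,874.9910
  3     2,625.00     2,348.8273     7,046.4818
  4     2,625.00     2,263.3845     9,053.5380
  5     2,625.00     2,181.0499    10,905.2494
  6     2,625.00     2,101.7103    12,610.2619
  7     2,625.00     2,025.2569    14,176.7981
  8    52,625.00    39,124.6236   312,996.9888
  Σ                 55,011.8589   374,193.8200
Price P = Σ PV = 55,011.8589.
Macaulay duration = Σ(t·PV) / P = 374,193.8200 / 55,011.8589 = 6.80206 half-year periods.
In years: 6.80206 / 2 = 3.40103 years.

3.401 years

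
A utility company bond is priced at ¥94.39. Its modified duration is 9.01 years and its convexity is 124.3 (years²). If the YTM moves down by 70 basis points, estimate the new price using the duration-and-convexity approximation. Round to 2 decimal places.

Duration effect: -D_mod·Δy = -9.01 × (-0.007) = +0.063070
Convexity effect: ½·C·(Δy)² = 0.5 × 124.3 × (-0.007)² = +0.00304535
ΔP/P ≈ +0.063070 + 0.00304535 = +0.06611535
New price ≈ 94.39 × (1 + 0.06611535) = 100.6306278865.

¥100.63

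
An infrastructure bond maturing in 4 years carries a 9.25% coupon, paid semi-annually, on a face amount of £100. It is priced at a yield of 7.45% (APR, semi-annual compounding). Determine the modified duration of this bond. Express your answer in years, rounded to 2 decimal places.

3.33 years

Periodic yield y = 0.03725. First find Macaulay duration:
  t   CF        PV=CF/(1+0.03725)^t    t·PV
  1        4.625         4.4589         4.4589
  2        4.625         4.2988         8.5976
  3        4.625         4.1444        12.4332
  4        4.625         3.9956        15.9823
  5        4.625         3.8521        19.2604
  6        4.625         3.7137        22.2824
  7        4.625         3.5804        25.0626
  8      104.625        78.0851       624.6804
  Σ                    106.1289       732.7577
P = 106.1289; Macaulay duration = 732.7577 / 106.1289 = 6.90441 half-year periods = 3.45221 years.
Modified duration = D_Mac / (1 + y) = 3.45221 / 1.03725 = 3.32823 years.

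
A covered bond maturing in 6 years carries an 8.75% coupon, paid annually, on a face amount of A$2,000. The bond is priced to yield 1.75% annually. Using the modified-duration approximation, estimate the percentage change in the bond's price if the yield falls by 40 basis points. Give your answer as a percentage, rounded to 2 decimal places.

Periodic yield y = 0.0175. Modified duration first:
  t   CF        PV=CF/(1+0.0175)^t    t·PV
  1       175.00       171.9902       171.9902
  2       175.00       169.0321       338.0642
  3       175.00       166.1249       498.3748
  4       175.00       163.2677       653.0710
  5       175.00       160.4597       802.2985
  6     2,175.00     1,959.9850    11,759.9102
  Σ                  2,790.8597    14,223.7088
P = 2,790.8597; D_Mac = 5.09653 yrs; D_mod = 5.09653/(1+0.0175) = 5.00888 yrs.
ΔP/P ≈ -D_mod · Δy = -5.00888 × (-0.004) = +0.020036 = +2.0036%.

+2.00%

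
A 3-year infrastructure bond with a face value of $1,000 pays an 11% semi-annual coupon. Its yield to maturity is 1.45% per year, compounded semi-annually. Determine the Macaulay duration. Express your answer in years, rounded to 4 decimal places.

2.6830 years

Periodic yield y = 0.00725. Discount each cash flow and weight by its period:
  t   CF        PV=CF/(1+0.00725)^t    t·PV
  1        55.00        54.6041        54.6041
  2        55.00        54.2111       108.4222
  3        55.00        53.8209       161.4627
  4        55.00        53.4335       213.7340
  5        55.00        53.0489       265.2445
  6     1,055.00     1,010.2499     6,061.4992
  Σ                  1,279.3684     6,864.9666
Price P = Σ PV = 1,279.3684.
Macaulay duration = Σ(t·PV) / P = 6,864.9666 / 1,279.3684 = 5.36590 half-year periods.
In years: 5.36590 / 2 = 2.68295 years.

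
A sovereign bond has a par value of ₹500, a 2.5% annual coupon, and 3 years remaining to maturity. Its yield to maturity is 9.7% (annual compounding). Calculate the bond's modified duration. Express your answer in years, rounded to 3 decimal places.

Periodic yield y = 0.097. First find Macaulay duration:
  t   CF        PV=CF/(1+0.097)^t    t·PV
  1        12.50        11.3947        11.3947
  2        12.50        10.3872        20.7743
  3       512.50       388.2165     1,164.6495
  Σ                    409.9984     1,196.8185
P = 409.9984; Macaulay duration = 1,196.8185 / 409.9984 = 2.91908 years.
Modified duration = D_Mac / (1 + y) = 2.91908 / 1.097 = 2.66097 years.

2.661 years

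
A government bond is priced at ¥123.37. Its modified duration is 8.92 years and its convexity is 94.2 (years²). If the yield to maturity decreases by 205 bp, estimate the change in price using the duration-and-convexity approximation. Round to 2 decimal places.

+¥25.00

Duration effect: -D_mod·Δy = -8.92 × (-0.0205) = +0.182860
Convexity effect: ½·C·(Δy)² = 0.5 × 94.2 × (-0.0205)² = +0.019793775
ΔP/P ≈ +0.182860 + 0.019793775 = +0.202653775
ΔP ≈ 123.37 × (+0.202653775) = +25.00139622175.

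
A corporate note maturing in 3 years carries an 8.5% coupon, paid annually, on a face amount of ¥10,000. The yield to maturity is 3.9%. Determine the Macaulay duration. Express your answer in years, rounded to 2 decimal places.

Periodic yield y = 0.039. Discount each cash flow and weight by its year:
  t   CF        PV=CF/(1+0.039)^t    t·PV
  1       850.00       818.0943       818.0943
  2       850.00       787.3863     1,574.7725
  3    10,850.00     9,673.4880    29,020.4639
  Σ                 11,278.9685    31,413.3307
Price P = Σ PV = 11,278.9685.
Macaulay duration = Σ(t·PV) / P = 31,413.3307 / 11,278.9685 = 2.78512 years.

2.79 years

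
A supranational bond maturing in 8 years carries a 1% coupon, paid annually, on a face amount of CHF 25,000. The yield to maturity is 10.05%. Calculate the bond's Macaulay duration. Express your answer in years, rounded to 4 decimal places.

7.5891 years

Periodic yield y = 0.1005. Discount each cash flow and weight by its year:
  t   CF        PV=CF/(1+0.1005)^t    t·PV
  1       250.00       227.1695       227.1695
  2       250.00       206.4239       412.8477
  3       250.00       187.5728       562.7184
  4       250.00       170.4433       681.7730
  5       250.00       154.8780       774.3901
  6       250.00       140.7342       844.4054
  7       250.00       127.8821       895.1745
  8    25,250.00    11,736.5650    93,892.5198
  Σ                 12,951.6687    98,290.9984
Price P = Σ PV = 12,951.6687.
Macaulay duration = Σ(t·PV) / P = 98,290.9984 / 12,951.6687 = 7.58906 years.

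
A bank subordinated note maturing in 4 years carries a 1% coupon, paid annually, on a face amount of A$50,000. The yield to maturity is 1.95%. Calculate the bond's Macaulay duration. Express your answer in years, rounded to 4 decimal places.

Periodic yield y = 0.0195. Discount each cash flow and weight by its year:
  t   CF        PV=CF/(1+0.0195)^t    t·PV
  1       500.00       490.4365       490.4365
  2       500.00       481.0559       962.1118
  3       500.00       471.8547     1,415.5642
  4    50,500.00    46,745.7850   186,983.1402
  Σ                 48,189.1322   189,851.2526
Price P = Σ PV = 48,189.1322.
Macaulay duration = Σ(t·PV) / P = 189,851.2526 / 48,189.1322 = 3.93971 years.

3.9397 years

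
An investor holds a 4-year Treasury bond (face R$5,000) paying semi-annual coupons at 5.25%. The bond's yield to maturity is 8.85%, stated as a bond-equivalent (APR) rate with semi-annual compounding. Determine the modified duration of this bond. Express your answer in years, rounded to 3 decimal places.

Periodic yield y = 0.04425. First find Macaulay duration:
  t   CF        PV=CF/(1+0.04425)^t    t·PV
  1       131.25       125.6883       125.6883
  2       131.25       120.3623       240.7245
  3       131.25       115.2619       345.7858
  4       131.25       110.3777       441.5108
  5       131.25       105.7005       528.5023
  6       131.25       101.2214       607.3285
  7       131.25        96.9322       678.5252
  8     5,131.25     3,629.0028    29,032.0224
  Σ                  4,404.5470    32,000.0878
P = 4,404.5470; Macaulay duration = 32,000.0878 / 4,404.5470 = 7.26524 half-year periods = 3.63262 years.
Modified duration = D_Mac / (1 + y) = 3.63262 / 1.04425 = 3.47869 years.

3.479 years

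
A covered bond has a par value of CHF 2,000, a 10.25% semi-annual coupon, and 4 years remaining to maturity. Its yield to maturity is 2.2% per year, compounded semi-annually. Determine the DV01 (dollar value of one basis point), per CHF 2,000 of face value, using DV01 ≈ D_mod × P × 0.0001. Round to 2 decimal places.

CHF 0.90

Periodic yield y = 0.011.
  t   CF        PV=CF/(1+0.011)^t    t·PV
  1       102.50       101.3848       101.3848
  2       102.50       100.2817       200.5633
  3       102.50        99.1906       297.5717
  4       102.50        98.1113       392.4454
  5       102.50        97.0439       485.2193
  6       102.50        95.9880       575.9280
  7       102.50        94.9436       664.6053
  8     2,102.50     1,926.3126    15,410.5006
  Σ                  2,613.2564    18,128.2185
P = 2,613.2564; D_Mac = 6.93702 half-year periods = 3.46851 yrs; D_mod = 3.43077 yrs.
DV01 ≈ 3.43077 × 2,613.2564 × 0.0001 = 0.896549.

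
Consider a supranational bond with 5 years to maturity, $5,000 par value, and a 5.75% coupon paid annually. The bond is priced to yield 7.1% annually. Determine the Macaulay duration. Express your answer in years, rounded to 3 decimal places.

Periodic yield y = 0.071. Discount each cash flow and weight by its year:
  t   CF        PV=CF/(1+0.071)^t    t·PV
  1       287.50       268.4407       268.4407
  2       287.50       250.6449       501.2898
  3       287.50       234.0289       702.0866
  4       287.50       218.5144       874.0574
  5     5,287.50     3,752.3473    18,761.7364
  Σ                  4,723.9761    21,107.6110
Price P = Σ PV = 4,723.9761.
Macaulay duration = Σ(t·PV) / P = 21,107.6110 / 4,723.9761 = 4.46819 years.

4.468 years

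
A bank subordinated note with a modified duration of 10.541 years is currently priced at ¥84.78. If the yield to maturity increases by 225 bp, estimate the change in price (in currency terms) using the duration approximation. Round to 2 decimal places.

-¥20.11

Duration approximation: ΔP/P ≈ -D_mod · Δy = -10.541 × (+0.0225) = -0.2371725.
ΔP ≈ 84.78 × (-0.2371725) = -20.10748455.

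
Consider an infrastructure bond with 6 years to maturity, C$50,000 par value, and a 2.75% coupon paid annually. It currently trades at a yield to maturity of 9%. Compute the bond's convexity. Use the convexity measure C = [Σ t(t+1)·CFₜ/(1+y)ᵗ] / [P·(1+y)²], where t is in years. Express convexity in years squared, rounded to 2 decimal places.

31.70

With y = 0.09:
  t   CF        PV=CF/(1+0.09)^t    t·PV        t(t+1)·PV
  1     1,375.00     1,261.4679     1,261.4679       2,522.9358
  2     1,375.00     1,157.3100     2,314.6200       6,943.8599
  3     1,375.00     1,061.7523     3,185.2569      12,741.0274
  4     1,375.00       974.0847     3,896.3387      19,481.6933
  5     1,375.00       893.6557     4,468.2783      26,809.6697
  6    51,375.00    30,633.2339   183,799.4035   1,286,595.8246
  Σ                 35,981.5044   198,925.3652   1,355,095.0107
P = 35,981.5044.
Convexity = Σ t(t+1)·PV / [P·(1+y)²] = 1,355,095.0107 / (35,981.5044 × 1.188100) = 31.69841.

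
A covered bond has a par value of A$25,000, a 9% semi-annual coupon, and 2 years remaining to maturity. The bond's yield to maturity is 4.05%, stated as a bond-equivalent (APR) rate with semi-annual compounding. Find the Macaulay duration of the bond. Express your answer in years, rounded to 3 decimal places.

1.881 years

Periodic yield y = 0.02025. Discount each cash flow and weight by its period:
  t   CF        PV=CF/(1+0.02025)^t    t·PV
  1     1,125.00     1,102.6709     1,102.6709
  2     1,125.00     1,080.7850     2,161.5700
  3     1,125.00     1,059.3335     3,178.0005
  4    26,125.00    24,111.8140    96,447.2561
  Σ                 27,354.6035   102,889.4976
Price P = Σ PV = 27,354.6035.
Macaulay duration = Σ(t·PV) / P = 102,889.4976 / 27,354.6035 = 3.76132 half-year periods.
In years: 3.76132 / 2 = 1.88066 years.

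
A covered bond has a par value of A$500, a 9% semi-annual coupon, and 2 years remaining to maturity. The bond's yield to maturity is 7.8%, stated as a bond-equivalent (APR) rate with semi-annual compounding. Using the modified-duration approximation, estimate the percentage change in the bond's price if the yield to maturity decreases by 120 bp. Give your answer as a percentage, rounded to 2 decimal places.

+2.17%

Periodic yield y = 0.039. Modified duration first:
  t   CF        PV=CF/(1+0.039)^t    t·PV
  1        22.50        21.6554        21.6554
  2        22.50        20.8426        41.6852
  3        22.50        20.0602        60.1807
  4       522.50       448.3572     1,793.4286
  Σ                    510.9154     1,916.9499
P = 510.9154; D_Mac = 3.75199 half-year periods = 1.87600 yrs; D_mod = 1.87600/(1+0.039) = 1.80558 yrs.
ΔP/P ≈ -D_mod · Δy = -1.80558 × (-0.012) = +0.021667 = +2.1667%.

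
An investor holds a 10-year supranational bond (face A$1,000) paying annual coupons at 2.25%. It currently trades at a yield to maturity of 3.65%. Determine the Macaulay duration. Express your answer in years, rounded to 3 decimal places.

Periodic yield y = 0.0365. Discount each cash flow and weight by its year:
  t   CF        PV=CF/(1+0.0365)^t    t·PV
  1        22.50        21.7077        21.7077
  2        22.50        20.9432        41.8865
  3        22.50        20.2057        60.6172
  4        22.50        19.4942        77.9768
  5        22.50        18.8077        94.0386
  6        22.50        18.1454       108.8724
  7        22.50        17.5064       122.5449
  8        22.50        16.8899       135.1195
  9        22.50        16.2952       146.6565
  10    1,022.50       714.4474     7,144.4739
  Σ                    884.4429     7,953.8939
Price P = Σ PV = 884.4429.
Macaulay duration = Σ(t·PV) / P = 7,953.8939 / 884.4429 = 8.99311 years.

8.993 years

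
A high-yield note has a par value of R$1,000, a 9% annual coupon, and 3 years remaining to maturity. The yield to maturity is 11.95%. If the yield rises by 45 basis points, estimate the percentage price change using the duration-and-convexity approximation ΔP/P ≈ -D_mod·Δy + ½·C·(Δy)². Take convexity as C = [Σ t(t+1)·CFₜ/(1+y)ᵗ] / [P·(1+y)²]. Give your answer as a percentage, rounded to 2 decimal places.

With y = 0.1195:
  t   CF        PV=CF/(1+0.1195)^t    t·PV        t(t+1)·PV
  1        90.00        80.3930        80.3930         160.7861
  2        90.00        71.8116       143.6231         430.8693
  3     1,090.00       776.8805     2,330.6414       9,322.5656
  Σ                    929.0851     2,554.6575       9,914.2210
P = 929.0851; D_Mac = 2.74965 yrs; D_mod = 2.45614 yrs; C = 8.51442.
Duration effect: -2.45614 × (+0.0045) = -0.011053
Convexity effect: 0.5 × 8.51442 × (0.0045)² = +0.0000862
ΔP/P ≈ -0.011053 + 0.0000862 = -0.010966 = -1.0966%.

-1.10%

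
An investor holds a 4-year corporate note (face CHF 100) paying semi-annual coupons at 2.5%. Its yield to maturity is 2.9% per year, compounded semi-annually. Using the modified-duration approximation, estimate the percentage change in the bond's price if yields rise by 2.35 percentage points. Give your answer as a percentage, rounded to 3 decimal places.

-8.871%

Periodic yield y = 0.0145. Modified duration first:
  t   CF        PV=CF/(1+0.0145)^t    t·PV
  1         1.25         1.2321         1.2321
  2         1.25         1.2145         2.4290
  3         1.25         1.1972         3.5915
  4         1.25         1.1801         4.7202
  5         1.25         1.1632         5.8159
  6         1.25         1.1466         6.8794
  7         1.25         1.1302         7.9112
  8       101.25        90.2357       721.8860
  Σ                     98.4995       754.4654
P = 98.4995; D_Mac = 7.65958 half-year periods = 3.82979 yrs; D_mod = 3.82979/(1+0.0145) = 3.77505 yrs.
ΔP/P ≈ -D_mod · Δy = -3.77505 × (+0.0235) = -0.088714 = -8.8714%.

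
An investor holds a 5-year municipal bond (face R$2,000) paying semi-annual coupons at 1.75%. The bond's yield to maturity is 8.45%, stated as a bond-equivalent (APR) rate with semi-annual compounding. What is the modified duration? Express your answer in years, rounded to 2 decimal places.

Periodic yield y = 0.04225. First find Macaulay duration:
  t   CF        PV=CF/(1+0.04225)^t    t·PV
  1        17.50        16.7906        16.7906
  2        17.50        16.1100        32.2199
  3        17.50        15.4569        46.3707
  4        17.50        14.8303        59.3213
  5        17.50        14.2291        71.1457
  6        17.50        13.6523        81.9140
  7        17.50        13.0989        91.6923
  8        17.50        12.5679       100.5432
  9        17.50        12.0584       108.5259
  10    2,017.50     1,333.8116    13,338.1165
  Σ                  1,462.6061    13,946.6400
P = 1,462.6061; Macaulay duration = 13,946.6400 / 1,462.6061 = 9.53547 half-year periods = 4.76774 years.
Modified duration = D_Mac / (1 + y) = 4.76774 / 1.04225 = 4.57446 years.

4.57 years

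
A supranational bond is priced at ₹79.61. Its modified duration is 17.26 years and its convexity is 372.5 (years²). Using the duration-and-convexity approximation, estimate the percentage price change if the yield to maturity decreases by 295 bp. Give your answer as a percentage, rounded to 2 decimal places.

+67.13%

Duration effect: -D_mod·Δy = -17.26 × (-0.0295) = +0.509170
Convexity effect: ½·C·(Δy)² = 0.5 × 372.5 × (-0.0295)² = +0.1620840625
ΔP/P ≈ +0.509170 + 0.1620840625 = +0.6712540625
= +67.12540625%.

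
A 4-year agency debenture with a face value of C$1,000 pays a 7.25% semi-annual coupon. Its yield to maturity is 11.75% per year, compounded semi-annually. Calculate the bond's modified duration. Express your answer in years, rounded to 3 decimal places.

Periodic yield y = 0.05875. First find Macaulay duration:
  t   CF        PV=CF/(1+0.05875)^t    t·PV
  1        36.25        34.2385        34.2385
  2        36.25        32.3386        64.6772
  3        36.25        30.5441        91.6324
  4        36.25        28.8492       115.3969
  5        36.25        27.2484       136.2420
  6        36.25        25.7364       154.4183
  7        36.25        24.3083       170.1579
  8     1,036.25       656.3223     5,250.5784
  Σ                    859.5858     6,017.3415
P = 859.5858; Macaulay duration = 6,017.3415 / 859.5858 = 7.00028 half-year periods = 3.50014 years.
Modified duration = D_Mac / (1 + y) = 3.50014 / 1.05875 = 3.30592 years.

3.306 years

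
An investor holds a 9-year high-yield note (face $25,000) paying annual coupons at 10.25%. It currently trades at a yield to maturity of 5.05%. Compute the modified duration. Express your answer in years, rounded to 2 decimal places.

6.38 years

Periodic yield y = 0.0505. First find Macaulay duration:
  t   CF        PV=CF/(1+0.0505)^t    t·PV
  1     2,562.50     2,439.3146     2,439.3146
  2     2,562.50     2,322.0510     4,644.1021
  3     2,562.50     2,210.4246     6,631.2738
  4     2,562.50     2,104.1643     8,416.6572
  5     2,562.50     2,003.0122    10,015.0609
  6     2,562.50     1,906.7227    11,440.3361
  7     2,562.50     1,815.0621    12,705.4344
  8     2,562.50     1,727.8078    13,822.4621
  9    27,562.50    17,691.0698   159,219.6282
  Σ                 34,219.6290   229,334.2693
P = 34,219.6290; Macaulay duration = 229,334.2693 / 34,219.6290 = 6.70183 years.
Modified duration = D_Mac / (1 + y) = 6.70183 / 1.0505 = 6.37966 years.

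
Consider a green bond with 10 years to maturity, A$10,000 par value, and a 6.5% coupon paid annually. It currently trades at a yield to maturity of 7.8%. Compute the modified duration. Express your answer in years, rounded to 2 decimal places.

6.99 years

Periodic yield y = 0.078. First find Macaulay duration:
  t   CF        PV=CF/(1+0.078)^t    t·PV
  1       650.00       602.9685       602.9685
  2       650.00       559.3399     1,118.6799
  3       650.00       518.8682     1,556.6047
  4       650.00       481.3249     1,925.2995
  5       650.00       446.4980     2,232.4902
  6       650.00       414.1911     2,485.1468
  7       650.00       384.2218     2,689.5528
  8       650.00       356.4210     2,851.3679
  9       650.00       330.6317     2,975.6854
  10   10,650.00     5,025.3001    50,253.0007
  Σ                  9,119.7653    68,690.7963
P = 9,119.7653; Macaulay duration = 68,690.7963 / 9,119.7653 = 7.53208 years.
Modified duration = D_Mac / (1 + y) = 7.53208 / 1.078 = 6.98709 years.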